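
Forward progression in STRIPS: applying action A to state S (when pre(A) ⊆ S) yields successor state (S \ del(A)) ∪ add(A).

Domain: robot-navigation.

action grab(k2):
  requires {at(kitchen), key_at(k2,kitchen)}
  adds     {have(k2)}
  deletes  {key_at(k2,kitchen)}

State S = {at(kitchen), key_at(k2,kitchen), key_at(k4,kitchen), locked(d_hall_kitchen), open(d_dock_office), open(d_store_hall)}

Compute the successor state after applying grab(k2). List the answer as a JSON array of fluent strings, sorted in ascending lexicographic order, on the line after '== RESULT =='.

Progress:
  pre ⊆ S: {at(kitchen), key_at(k2,kitchen)} ⊆ S  — applicable
  S \ del = {at(kitchen), key_at(k4,kitchen), locked(d_hall_kitchen), open(d_dock_office), open(d_store_hall)}
  ∪ add   = {at(kitchen), have(k2), key_at(k4,kitchen), locked(d_hall_kitchen), open(d_dock_office), open(d_store_hall)}

== RESULT ==
["at(kitchen)", "have(k2)", "key_at(k4,kitchen)", "locked(d_hall_kitchen)", "open(d_dock_office)", "open(d_store_hall)"]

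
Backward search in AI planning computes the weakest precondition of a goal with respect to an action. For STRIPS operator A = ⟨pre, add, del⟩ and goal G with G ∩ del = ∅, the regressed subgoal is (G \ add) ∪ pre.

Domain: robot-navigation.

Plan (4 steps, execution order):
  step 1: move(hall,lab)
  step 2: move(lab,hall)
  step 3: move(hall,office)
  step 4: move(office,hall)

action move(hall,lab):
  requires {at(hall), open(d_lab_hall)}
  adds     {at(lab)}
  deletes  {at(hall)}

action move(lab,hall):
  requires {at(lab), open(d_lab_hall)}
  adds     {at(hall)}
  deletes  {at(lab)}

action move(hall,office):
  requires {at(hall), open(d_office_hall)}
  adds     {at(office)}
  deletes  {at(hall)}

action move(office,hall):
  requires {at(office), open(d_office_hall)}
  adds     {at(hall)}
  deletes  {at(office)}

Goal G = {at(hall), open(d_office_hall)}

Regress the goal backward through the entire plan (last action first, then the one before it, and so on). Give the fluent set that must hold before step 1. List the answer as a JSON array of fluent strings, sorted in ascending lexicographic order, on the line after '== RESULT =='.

Work backward from the goal:
  through step 4 (move(office,hall)): drop {at(hall)}, keep {open(d_office_hall)}, require {at(office), open(d_office_hall)}
    → {at(office), open(d_office_hall)}
  through step 3 (move(hall,office)): drop {at(office)}, keep {open(d_office_hall)}, require {at(hall), open(d_office_hall)}
    → {at(hall), open(d_office_hall)}
  through step 2 (move(lab,hall)): drop {at(hall)}, keep {open(d_office_hall)}, require {at(lab), open(d_lab_hall)}
    → {at(lab), open(d_lab_hall), open(d_office_hall)}
  through step 1 (move(hall,lab)): drop {at(lab)}, keep {open(d_lab_hall), open(d_office_hall)}, require {at(hall), open(d_lab_hall)}
    → {at(hall), open(d_lab_hall), open(d_office_hall)}

== RESULT ==
["at(hall)", "open(d_lab_hall)", "open(d_office_hall)"]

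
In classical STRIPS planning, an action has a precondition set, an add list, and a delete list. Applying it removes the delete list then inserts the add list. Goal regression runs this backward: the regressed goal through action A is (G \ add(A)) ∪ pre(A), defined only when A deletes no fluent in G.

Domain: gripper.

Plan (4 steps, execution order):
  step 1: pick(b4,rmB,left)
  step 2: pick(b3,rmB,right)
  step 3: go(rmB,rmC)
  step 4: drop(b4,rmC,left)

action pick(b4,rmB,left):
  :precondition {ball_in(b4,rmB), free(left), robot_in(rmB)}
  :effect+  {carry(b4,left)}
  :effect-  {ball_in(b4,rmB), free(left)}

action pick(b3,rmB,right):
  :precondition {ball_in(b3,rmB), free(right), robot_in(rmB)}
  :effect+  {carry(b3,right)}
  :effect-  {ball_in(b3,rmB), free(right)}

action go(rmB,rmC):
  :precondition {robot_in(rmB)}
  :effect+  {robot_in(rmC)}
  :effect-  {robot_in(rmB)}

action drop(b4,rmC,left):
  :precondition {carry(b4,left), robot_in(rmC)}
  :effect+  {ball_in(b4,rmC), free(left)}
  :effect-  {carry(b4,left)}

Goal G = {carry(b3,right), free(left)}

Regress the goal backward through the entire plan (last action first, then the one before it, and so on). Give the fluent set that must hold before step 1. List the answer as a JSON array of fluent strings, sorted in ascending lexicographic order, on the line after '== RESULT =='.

Work backward from the goal:
  through step 4 (drop(b4,rmC,left)): drop {free(left)}, keep {carry(b3,right)}, require {carry(b4,left), robot_in(rmC)}
    → {carry(b3,right), carry(b4,left), robot_in(rmC)}
  through step 3 (go(rmB,rmC)): drop {robot_in(rmC)}, keep {carry(b3,right), carry(b4,left)}, require {robot_in(rmB)}
    → {carry(b3,right), carry(b4,left), robot_in(rmB)}
  through step 2 (pick(b3,rmB,right)): drop {carry(b3,right)}, keep {carry(b4,left), robot_in(rmB)}, require {ball_in(b3,rmB), free(right), robot_in(rmB)}
    → {ball_in(b3,rmB), carry(b4,left), free(right), robot_in(rmB)}
  through step 1 (pick(b4,rmB,left)): drop {carry(b4,left)}, keep {ball_in(b3,rmB), free(right), robot_in(rmB)}, require {ball_in(b4,rmB), free(left), robot_in(rmB)}
    → {ball_in(b3,rmB), ball_in(b4,rmB), free(left), free(right), robot_in(rmB)}

== RESULT ==
["ball_in(b3,rmB)", "ball_in(b4,rmB)", "free(left)", "free(right)", "robot_in(rmB)"]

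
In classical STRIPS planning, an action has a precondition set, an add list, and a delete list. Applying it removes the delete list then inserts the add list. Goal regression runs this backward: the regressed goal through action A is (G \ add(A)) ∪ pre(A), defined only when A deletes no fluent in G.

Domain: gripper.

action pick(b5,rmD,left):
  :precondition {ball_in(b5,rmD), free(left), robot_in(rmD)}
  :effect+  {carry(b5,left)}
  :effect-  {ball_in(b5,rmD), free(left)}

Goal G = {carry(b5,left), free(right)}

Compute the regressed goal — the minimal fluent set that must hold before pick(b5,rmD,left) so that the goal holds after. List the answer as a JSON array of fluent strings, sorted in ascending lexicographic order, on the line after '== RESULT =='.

Regress:
  G ∩ del = {}  (empty — regression defined)
  G \ add = {carry(b5,left), free(right)} \ {carry(b5,left)} = {free(right)}
  ∪ pre   = {free(right)} ∪ {ball_in(b5,rmD), free(left), robot_in(rmD)}
          = {ball_in(b5,rmD), free(left), free(right), robot_in(rmD)}

== RESULT ==
["ball_in(b5,rmD)", "free(left)", "free(right)", "robot_in(rmD)"]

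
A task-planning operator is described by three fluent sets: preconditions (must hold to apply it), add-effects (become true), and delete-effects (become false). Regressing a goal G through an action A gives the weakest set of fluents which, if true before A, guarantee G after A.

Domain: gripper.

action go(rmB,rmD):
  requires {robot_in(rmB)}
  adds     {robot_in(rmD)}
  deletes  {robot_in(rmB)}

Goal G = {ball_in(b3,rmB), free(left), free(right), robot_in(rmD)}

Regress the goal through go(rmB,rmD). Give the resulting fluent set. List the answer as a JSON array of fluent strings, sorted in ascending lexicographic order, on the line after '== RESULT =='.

Regress:
  G ∩ del = {}  (empty — regression defined)
  G \ add = {ball_in(b3,rmB), free(left), free(right), robot_in(rmD)} \ {robot_in(rmD)} = {ball_in(b3,rmB), free(left), free(right)}
  ∪ pre   = {ball_in(b3,rmB), free(left), free(right)} ∪ {robot_in(rmB)}
          = {ball_in(b3,rmB), free(left), free(right), robot_in(rmB)}

== RESULT ==
["ball_in(b3,rmB)", "free(left)", "free(right)", "robot_in(rmB)"]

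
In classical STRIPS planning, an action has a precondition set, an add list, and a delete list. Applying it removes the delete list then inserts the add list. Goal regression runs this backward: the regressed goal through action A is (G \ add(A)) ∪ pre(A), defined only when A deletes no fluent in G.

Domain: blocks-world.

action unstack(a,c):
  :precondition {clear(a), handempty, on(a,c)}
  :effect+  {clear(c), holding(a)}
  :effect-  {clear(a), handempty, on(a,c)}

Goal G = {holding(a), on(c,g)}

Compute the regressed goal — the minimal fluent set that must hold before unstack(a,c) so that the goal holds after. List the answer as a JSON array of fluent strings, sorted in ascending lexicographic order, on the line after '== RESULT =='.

Compute (G \ add) ∪ pre:
  G ∩ del = {}  (empty — regression defined)
  G \ add = {holding(a), on(c,g)} \ {clear(c), holding(a)} = {on(c,g)}
  ∪ pre   = {on(c,g)} ∪ {clear(a), handempty, on(a,c)}
          = {clear(a), handempty, on(a,c), on(c,g)}

== RESULT ==
["clear(a)", "handempty", "on(a,c)", "on(c,g)"]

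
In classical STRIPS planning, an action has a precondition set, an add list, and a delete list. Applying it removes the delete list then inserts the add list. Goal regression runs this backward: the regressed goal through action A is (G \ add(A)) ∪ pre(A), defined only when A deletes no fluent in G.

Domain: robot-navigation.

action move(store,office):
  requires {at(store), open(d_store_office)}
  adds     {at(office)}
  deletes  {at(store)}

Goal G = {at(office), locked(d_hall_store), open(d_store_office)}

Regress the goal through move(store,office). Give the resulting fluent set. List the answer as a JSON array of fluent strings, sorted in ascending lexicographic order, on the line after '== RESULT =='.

Regress:
  G ∩ del = {}  (empty — regression defined)
  G \ add = {at(office), locked(d_hall_store), open(d_store_office)} \ {at(office)} = {locked(d_hall_store), open(d_store_office)}
  ∪ pre   = {locked(d_hall_store), open(d_store_office)} ∪ {at(store), open(d_store_office)}
          = {at(store), locked(d_hall_store), open(d_store_office)}

== RESULT ==
["at(store)", "locked(d_hall_store)", "open(d_store_office)"]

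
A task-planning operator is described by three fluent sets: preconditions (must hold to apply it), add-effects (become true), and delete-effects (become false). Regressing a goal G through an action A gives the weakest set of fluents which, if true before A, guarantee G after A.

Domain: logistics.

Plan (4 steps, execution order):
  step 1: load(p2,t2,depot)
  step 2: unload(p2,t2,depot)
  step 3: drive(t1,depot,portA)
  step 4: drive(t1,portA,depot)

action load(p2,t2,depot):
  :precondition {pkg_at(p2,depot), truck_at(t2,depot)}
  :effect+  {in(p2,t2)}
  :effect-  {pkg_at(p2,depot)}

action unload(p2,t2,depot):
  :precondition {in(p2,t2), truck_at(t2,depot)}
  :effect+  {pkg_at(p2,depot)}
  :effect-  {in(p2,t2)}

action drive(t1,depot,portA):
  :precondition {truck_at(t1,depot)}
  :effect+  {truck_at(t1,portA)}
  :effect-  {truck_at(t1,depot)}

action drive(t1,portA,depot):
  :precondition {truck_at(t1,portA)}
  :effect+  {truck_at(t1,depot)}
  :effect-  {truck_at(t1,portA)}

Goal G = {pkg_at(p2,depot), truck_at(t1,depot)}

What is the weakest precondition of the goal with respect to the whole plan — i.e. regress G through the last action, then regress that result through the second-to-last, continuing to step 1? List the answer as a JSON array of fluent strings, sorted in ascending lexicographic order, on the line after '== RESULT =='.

Work backward from the goal:
  through step 4 (drive(t1,portA,depot)): drop {truck_at(t1,depot)}, keep {pkg_at(p2,depot)}, require {truck_at(t1,portA)}
    → {pkg_at(p2,depot), truck_at(t1,portA)}
  through step 3 (drive(t1,depot,portA)): drop {truck_at(t1,portA)}, keep {pkg_at(p2,depot)}, require {truck_at(t1,depot)}
    → {pkg_at(p2,depot), truck_at(t1,depot)}
  through step 2 (unload(p2,t2,depot)): drop {pkg_at(p2,depot)}, keep {truck_at(t1,depot)}, require {in(p2,t2), truck_at(t2,depot)}
    → {in(p2,t2), truck_at(t1,depot), truck_at(t2,depot)}
  through step 1 (load(p2,t2,depot)): drop {in(p2,t2)}, keep {truck_at(t1,depot), truck_at(t2,depot)}, require {pkg_at(p2,depot), truck_at(t2,depot)}
    → {pkg_at(p2,depot), truck_at(t1,depot), truck_at(t2,depot)}

== RESULT ==
["pkg_at(p2,depot)", "truck_at(t1,depot)", "truck_at(t2,depot)"]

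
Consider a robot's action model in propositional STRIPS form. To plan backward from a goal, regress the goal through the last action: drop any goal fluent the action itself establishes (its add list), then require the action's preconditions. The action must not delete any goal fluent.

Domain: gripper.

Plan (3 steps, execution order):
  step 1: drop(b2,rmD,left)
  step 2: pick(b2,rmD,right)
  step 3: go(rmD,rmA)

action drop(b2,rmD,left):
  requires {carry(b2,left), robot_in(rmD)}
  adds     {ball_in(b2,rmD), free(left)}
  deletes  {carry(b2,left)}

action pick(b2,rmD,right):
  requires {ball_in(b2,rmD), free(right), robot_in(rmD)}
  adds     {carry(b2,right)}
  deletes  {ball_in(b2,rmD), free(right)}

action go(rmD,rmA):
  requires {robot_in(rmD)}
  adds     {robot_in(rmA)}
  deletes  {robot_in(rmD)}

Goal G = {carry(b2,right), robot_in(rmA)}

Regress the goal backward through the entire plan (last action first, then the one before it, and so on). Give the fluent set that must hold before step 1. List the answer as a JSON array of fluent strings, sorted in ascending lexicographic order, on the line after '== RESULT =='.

Work backward from the goal:
  through step 3 (go(rmD,rmA)): drop {robot_in(rmA)}, keep {carry(b2,right)}, require {robot_in(rmD)}
    → {carry(b2,right), robot_in(rmD)}
  through step 2 (pick(b2,rmD,right)): drop {carry(b2,right)}, keep {robot_in(rmD)}, require {ball_in(b2,rmD), free(right), robot_in(rmD)}
    → {ball_in(b2,rmD), free(right), robot_in(rmD)}
  through step 1 (drop(b2,rmD,left)): drop {ball_in(b2,rmD)}, keep {free(right), robot_in(rmD)}, require {carry(b2,left), robot_in(rmD)}
    → {carry(b2,left), free(right), robot_in(rmD)}

== RESULT ==
["carry(b2,left)", "free(right)", "robot_in(rmD)"]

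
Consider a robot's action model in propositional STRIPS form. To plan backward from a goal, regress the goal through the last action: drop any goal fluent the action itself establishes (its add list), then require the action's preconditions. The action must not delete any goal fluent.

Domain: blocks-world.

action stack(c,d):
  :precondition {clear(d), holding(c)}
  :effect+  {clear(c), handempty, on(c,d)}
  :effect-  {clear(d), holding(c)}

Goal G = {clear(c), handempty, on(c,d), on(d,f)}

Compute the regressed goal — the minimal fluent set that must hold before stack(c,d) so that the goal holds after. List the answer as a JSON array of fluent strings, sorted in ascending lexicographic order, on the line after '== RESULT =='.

Regress:
  G ∩ del = {}  (empty — regression defined)
  G \ add = {clear(c), handempty, on(c,d), on(d,f)} \ {clear(c), handempty, on(c,d)} = {on(d,f)}
  ∪ pre   = {on(d,f)} ∪ {clear(d), holding(c)}
          = {clear(d), holding(c), on(d,f)}

== RESULT ==
["clear(d)", "holding(c)", "on(d,f)"]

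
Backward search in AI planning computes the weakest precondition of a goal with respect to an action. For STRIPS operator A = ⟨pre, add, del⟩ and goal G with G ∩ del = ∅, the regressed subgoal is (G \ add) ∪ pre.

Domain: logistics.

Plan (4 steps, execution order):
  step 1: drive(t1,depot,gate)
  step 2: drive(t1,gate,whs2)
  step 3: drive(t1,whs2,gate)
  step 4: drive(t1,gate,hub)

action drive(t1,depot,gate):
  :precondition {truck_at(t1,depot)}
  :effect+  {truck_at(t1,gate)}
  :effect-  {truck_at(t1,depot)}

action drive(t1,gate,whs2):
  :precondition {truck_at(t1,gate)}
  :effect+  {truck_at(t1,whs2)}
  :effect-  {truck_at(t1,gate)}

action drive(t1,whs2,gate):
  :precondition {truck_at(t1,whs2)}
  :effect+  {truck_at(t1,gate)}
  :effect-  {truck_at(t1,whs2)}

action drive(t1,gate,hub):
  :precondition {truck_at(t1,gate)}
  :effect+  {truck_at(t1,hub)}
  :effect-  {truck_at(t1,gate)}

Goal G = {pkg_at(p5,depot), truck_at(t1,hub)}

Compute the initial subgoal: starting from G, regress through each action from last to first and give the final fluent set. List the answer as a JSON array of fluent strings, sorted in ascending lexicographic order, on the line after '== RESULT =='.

Regress step by step:
  through step 4 (drive(t1,gate,hub)): drop {truck_at(t1,hub)}, keep {pkg_at(p5,depot)}, require {truck_at(t1,gate)}
    → {pkg_at(p5,depot), truck_at(t1,gate)}
  through step 3 (drive(t1,whs2,gate)): drop {truck_at(t1,gate)}, keep {pkg_at(p5,depot)}, require {truck_at(t1,whs2)}
    → {pkg_at(p5,depot), truck_at(t1,whs2)}
  through step 2 (drive(t1,gate,whs2)): drop {truck_at(t1,whs2)}, keep {pkg_at(p5,depot)}, require {truck_at(t1,gate)}
    → {pkg_at(p5,depot), truck_at(t1,gate)}
  through step 1 (drive(t1,depot,gate)): drop {truck_at(t1,gate)}, keep {pkg_at(p5,depot)}, require {truck_at(t1,depot)}
    → {pkg_at(p5,depot), truck_at(t1,depot)}

== RESULT ==
["pkg_at(p5,depot)", "truck_at(t1,depot)"]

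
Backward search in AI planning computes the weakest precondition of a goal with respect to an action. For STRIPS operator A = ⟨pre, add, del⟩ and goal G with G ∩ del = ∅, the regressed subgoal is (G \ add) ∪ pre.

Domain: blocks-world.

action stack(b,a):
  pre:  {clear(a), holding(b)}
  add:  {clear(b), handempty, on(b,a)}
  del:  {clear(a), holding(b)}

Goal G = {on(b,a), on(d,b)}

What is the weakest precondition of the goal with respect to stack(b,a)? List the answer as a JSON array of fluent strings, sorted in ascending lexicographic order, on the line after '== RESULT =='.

Regress:
  G ∩ del = {}  (empty — regression defined)
  G \ add = {on(b,a), on(d,b)} \ {clear(b), handempty, on(b,a)} = {on(d,b)}
  ∪ pre   = {on(d,b)} ∪ {clear(a), holding(b)}
          = {clear(a), holding(b), on(d,b)}

== RESULT ==
["clear(a)", "holding(b)", "on(d,b)"]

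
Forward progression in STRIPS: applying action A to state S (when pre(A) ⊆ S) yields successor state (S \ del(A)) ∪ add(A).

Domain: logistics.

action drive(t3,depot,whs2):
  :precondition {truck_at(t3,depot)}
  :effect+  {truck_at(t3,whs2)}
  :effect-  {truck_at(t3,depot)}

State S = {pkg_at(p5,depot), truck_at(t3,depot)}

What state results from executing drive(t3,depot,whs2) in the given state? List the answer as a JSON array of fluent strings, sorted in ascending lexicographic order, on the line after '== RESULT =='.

Progress:
  pre ⊆ S: {truck_at(t3,depot)} ⊆ S  — applicable
  S \ del = {pkg_at(p5,depot)}
  ∪ add   = {pkg_at(p5,depot), truck_at(t3,whs2)}

== RESULT ==
["pkg_at(p5,depot)", "truck_at(t3,whs2)"]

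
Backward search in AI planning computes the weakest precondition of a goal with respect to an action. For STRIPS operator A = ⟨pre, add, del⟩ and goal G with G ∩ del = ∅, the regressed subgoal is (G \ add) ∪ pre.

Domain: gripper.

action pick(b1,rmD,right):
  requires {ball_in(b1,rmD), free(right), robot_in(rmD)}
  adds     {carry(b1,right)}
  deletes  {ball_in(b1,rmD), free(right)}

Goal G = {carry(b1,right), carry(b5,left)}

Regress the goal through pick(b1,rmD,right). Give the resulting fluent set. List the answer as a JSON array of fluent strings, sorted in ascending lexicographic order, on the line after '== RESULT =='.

Compute (G \ add) ∪ pre:
  G ∩ del = {}  (empty — regression defined)
  G \ add = {carry(b1,right), carry(b5,left)} \ {carry(b1,right)} = {carry(b5,left)}
  ∪ pre   = {carry(b5,left)} ∪ {ball_in(b1,rmD), free(right), robot_in(rmD)}
          = {ball_in(b1,rmD), carry(b5,left), free(right), robot_in(rmD)}

== RESULT ==
["ball_in(b1,rmD)", "carry(b5,left)", "free(right)", "robot_in(rmD)"]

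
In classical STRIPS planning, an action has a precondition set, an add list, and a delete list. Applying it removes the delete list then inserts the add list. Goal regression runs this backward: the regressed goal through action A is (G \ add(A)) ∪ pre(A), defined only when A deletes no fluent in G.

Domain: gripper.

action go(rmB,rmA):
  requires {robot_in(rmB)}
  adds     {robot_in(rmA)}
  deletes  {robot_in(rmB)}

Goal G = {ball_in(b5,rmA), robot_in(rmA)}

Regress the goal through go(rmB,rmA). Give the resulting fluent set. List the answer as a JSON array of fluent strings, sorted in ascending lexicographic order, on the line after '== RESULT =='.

Compute (G \ add) ∪ pre:
  G ∩ del = {}  (empty — regression defined)
  G \ add = {ball_in(b5,rmA), robot_in(rmA)} \ {robot_in(rmA)} = {ball_in(b5,rmA)}
  ∪ pre   = {ball_in(b5,rmA)} ∪ {robot_in(rmB)}
          = {ball_in(b5,rmA), robot_in(rmB)}

== RESULT ==
["ball_in(b5,rmA)", "robot_in(rmB)"]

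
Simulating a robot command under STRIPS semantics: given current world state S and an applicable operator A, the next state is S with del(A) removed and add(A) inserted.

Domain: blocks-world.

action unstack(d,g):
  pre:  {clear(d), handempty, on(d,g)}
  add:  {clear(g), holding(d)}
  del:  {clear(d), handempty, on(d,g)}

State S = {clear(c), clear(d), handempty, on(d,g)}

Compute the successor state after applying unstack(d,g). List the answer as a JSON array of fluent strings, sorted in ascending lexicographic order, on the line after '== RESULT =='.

Progress:
  pre ⊆ S: {clear(d), handempty, on(d,g)} ⊆ S  — applicable
  S \ del = {clear(c)}
  ∪ add   = {clear(c), clear(g), holding(d)}

== RESULT ==
["clear(c)", "clear(g)", "holding(d)"]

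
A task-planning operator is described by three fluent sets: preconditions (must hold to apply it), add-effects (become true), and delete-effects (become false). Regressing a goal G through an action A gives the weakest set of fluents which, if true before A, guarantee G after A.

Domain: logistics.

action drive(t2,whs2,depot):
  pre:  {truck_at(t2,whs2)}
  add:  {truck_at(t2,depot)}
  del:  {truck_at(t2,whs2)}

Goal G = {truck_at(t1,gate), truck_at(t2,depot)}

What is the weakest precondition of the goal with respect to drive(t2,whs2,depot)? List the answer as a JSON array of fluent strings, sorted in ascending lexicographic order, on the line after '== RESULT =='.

Regress:
  G ∩ del = {}  (empty — regression defined)
  G \ add = {truck_at(t1,gate), truck_at(t2,depot)} \ {truck_at(t2,depot)} = {truck_at(t1,gate)}
  ∪ pre   = {truck_at(t1,gate)} ∪ {truck_at(t2,whs2)}
          = {truck_at(t1,gate), truck_at(t2,whs2)}

== RESULT ==
["truck_at(t1,gate)", "truck_at(t2,whs2)"]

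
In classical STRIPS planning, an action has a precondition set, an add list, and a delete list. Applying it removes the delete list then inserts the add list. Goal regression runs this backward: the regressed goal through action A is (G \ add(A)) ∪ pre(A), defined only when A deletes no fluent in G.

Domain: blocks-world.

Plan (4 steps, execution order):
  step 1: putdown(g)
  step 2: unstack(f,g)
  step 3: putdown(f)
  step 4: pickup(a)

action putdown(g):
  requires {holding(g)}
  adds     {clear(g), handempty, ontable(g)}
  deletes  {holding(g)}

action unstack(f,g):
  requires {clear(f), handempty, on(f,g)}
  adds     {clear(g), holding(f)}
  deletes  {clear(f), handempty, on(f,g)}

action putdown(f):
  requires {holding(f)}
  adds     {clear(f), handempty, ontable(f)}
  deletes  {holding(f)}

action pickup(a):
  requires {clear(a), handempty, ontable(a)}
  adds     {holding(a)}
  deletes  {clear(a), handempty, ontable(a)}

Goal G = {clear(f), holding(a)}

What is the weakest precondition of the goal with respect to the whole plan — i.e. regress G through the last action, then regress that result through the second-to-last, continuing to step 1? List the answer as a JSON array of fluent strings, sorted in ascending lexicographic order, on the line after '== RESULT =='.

Regress step by step:
  through step 4 (pickup(a)): drop {holding(a)}, keep {clear(f)}, require {clear(a), handempty, ontable(a)}
    → {clear(a), clear(f), handempty, ontable(a)}
  through step 3 (putdown(f)): drop {clear(f), handempty}, keep {clear(a), ontable(a)}, require {holding(f)}
    → {clear(a), holding(f), ontable(a)}
  through step 2 (unstack(f,g)): drop {holding(f)}, keep {clear(a), ontable(a)}, require {clear(f), handempty, on(f,g)}
    → {clear(a), clear(f), handempty, on(f,g), ontable(a)}
  through step 1 (putdown(g)): drop {handempty}, keep {clear(a), clear(f), on(f,g), ontable(a)}, require {holding(g)}
    → {clear(a), clear(f), holding(g), on(f,g), ontable(a)}

== RESULT ==
["clear(a)", "clear(f)", "holding(g)", "on(f,g)", "ontable(a)"]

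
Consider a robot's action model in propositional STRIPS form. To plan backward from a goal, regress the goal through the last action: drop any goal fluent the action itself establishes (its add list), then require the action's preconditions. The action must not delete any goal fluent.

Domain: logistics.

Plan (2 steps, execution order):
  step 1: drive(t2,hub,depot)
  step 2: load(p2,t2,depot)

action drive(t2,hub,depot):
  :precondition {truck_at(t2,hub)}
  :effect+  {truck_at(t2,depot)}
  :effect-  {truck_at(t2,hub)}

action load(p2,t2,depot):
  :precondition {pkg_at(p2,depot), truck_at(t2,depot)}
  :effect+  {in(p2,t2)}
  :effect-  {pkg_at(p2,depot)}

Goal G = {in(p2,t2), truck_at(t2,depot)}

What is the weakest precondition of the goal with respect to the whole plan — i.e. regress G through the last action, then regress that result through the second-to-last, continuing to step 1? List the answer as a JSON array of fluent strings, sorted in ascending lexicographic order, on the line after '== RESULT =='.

Regress step by step:
  through step 2 (load(p2,t2,depot)): drop {in(p2,t2)}, keep {truck_at(t2,depot)}, require {pkg_at(p2,depot), truck_at(t2,depot)}
    → {pkg_at(p2,depot), truck_at(t2,depot)}
  through step 1 (drive(t2,hub,depot)): drop {truck_at(t2,depot)}, keep {pkg_at(p2,depot)}, require {truck_at(t2,hub)}
    → {pkg_at(p2,depot), truck_at(t2,hub)}

== RESULT ==
["pkg_at(p2,depot)", "truck_at(t2,hub)"]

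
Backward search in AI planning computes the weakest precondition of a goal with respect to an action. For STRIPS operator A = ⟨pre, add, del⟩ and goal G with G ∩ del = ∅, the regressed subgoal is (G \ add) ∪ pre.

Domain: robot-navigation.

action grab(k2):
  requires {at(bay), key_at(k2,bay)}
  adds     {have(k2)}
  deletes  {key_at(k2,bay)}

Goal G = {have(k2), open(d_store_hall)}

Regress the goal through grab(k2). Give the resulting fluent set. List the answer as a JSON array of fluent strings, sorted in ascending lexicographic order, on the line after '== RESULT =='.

Compute (G \ add) ∪ pre:
  G ∩ del = {}  (empty — regression defined)
  G \ add = {have(k2), open(d_store_hall)} \ {have(k2)} = {open(d_store_hall)}
  ∪ pre   = {open(d_store_hall)} ∪ {at(bay), key_at(k2,bay)}
          = {at(bay), key_at(k2,bay), open(d_store_hall)}

== RESULT ==
["at(bay)", "key_at(k2,bay)", "open(d_store_hall)"]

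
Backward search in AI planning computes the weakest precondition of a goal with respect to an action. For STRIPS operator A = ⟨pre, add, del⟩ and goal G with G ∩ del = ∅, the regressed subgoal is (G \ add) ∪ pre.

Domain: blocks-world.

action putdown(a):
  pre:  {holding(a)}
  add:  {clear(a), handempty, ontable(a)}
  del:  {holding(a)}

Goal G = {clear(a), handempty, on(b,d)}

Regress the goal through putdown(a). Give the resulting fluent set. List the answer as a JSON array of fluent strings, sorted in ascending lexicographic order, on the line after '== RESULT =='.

Regress:
  G ∩ del = {}  (empty — regression defined)
  G \ add = {clear(a), handempty, on(b,d)} \ {clear(a), handempty, ontable(a)} = {on(b,d)}
  ∪ pre   = {on(b,d)} ∪ {holding(a)}
          = {holding(a), on(b,d)}

== RESULT ==
["holding(a)", "on(b,d)"]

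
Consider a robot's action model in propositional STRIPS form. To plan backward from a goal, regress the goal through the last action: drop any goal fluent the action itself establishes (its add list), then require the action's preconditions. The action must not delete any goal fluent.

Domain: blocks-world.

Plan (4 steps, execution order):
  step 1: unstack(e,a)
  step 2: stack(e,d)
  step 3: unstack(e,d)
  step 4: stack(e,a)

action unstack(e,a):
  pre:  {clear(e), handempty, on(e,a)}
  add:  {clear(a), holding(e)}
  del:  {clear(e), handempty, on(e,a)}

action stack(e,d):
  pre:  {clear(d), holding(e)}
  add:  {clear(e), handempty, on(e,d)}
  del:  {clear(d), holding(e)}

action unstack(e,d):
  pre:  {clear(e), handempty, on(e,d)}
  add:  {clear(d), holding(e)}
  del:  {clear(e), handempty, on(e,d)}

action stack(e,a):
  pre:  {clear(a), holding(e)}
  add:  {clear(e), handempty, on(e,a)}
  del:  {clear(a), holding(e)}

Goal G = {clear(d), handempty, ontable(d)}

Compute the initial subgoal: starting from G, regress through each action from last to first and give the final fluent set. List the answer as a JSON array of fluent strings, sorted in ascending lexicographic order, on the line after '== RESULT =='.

Work backward from the goal:
  through step 4 (stack(e,a)): drop {handempty}, keep {clear(d), ontable(d)}, require {clear(a), holding(e)}
    → {clear(a), clear(d), holding(e), ontable(d)}
  through step 3 (unstack(e,d)): drop {clear(d), holding(e)}, keep {clear(a), ontable(d)}, require {clear(e), handempty, on(e,d)}
    → {clear(a), clear(e), handempty, on(e,d), ontable(d)}
  through step 2 (stack(e,d)): drop {clear(e), handempty, on(e,d)}, keep {clear(a), ontable(d)}, require {clear(d), holding(e)}
    → {clear(a), clear(d), holding(e), ontable(d)}
  through step 1 (unstack(e,a)): drop {clear(a), holding(e)}, keep {clear(d), ontable(d)}, require {clear(e), handempty, on(e,a)}
    → {clear(d), clear(e), handempty, on(e,a), ontable(d)}

== RESULT ==
["clear(d)", "clear(e)", "handempty", "on(e,a)", "ontable(d)"]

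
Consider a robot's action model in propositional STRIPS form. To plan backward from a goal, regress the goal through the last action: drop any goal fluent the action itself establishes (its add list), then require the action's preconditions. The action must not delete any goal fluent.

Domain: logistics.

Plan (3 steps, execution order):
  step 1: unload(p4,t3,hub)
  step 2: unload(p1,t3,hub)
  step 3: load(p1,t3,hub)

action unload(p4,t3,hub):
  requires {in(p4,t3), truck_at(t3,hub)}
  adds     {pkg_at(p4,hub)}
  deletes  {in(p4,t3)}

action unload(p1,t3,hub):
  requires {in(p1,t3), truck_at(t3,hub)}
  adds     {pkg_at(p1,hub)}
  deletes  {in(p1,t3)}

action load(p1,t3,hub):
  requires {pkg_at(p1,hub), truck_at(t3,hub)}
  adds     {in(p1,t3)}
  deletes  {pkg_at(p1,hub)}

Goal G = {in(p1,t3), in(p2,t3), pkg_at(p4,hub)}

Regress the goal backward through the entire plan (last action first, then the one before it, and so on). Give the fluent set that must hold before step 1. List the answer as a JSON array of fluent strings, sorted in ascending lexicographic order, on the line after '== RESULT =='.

Work backward from the goal:
  through step 3 (load(p1,t3,hub)): drop {in(p1,t3)}, keep {in(p2,t3), pkg_at(p4,hub)}, require {pkg_at(p1,hub), truck_at(t3,hub)}
    → {in(p2,t3), pkg_at(p1,hub), pkg_at(p4,hub), truck_at(t3,hub)}
  through step 2 (unload(p1,t3,hub)): drop {pkg_at(p1,hub)}, keep {in(p2,t3), pkg_at(p4,hub), truck_at(t3,hub)}, require {in(p1,t3), truck_at(t3,hub)}
    → {in(p1,t3), in(p2,t3), pkg_at(p4,hub), truck_at(t3,hub)}
  through step 1 (unload(p4,t3,hub)): drop {pkg_at(p4,hub)}, keep {in(p1,t3), in(p2,t3), truck_at(t3,hub)}, require {in(p4,t3), truck_at(t3,hub)}
    → {in(p1,t3), in(p2,t3), in(p4,t3), truck_at(t3,hub)}

== RESULT ==
["in(p1,t3)", "in(p2,t3)", "in(p4,t3)", "truck_at(t3,hub)"]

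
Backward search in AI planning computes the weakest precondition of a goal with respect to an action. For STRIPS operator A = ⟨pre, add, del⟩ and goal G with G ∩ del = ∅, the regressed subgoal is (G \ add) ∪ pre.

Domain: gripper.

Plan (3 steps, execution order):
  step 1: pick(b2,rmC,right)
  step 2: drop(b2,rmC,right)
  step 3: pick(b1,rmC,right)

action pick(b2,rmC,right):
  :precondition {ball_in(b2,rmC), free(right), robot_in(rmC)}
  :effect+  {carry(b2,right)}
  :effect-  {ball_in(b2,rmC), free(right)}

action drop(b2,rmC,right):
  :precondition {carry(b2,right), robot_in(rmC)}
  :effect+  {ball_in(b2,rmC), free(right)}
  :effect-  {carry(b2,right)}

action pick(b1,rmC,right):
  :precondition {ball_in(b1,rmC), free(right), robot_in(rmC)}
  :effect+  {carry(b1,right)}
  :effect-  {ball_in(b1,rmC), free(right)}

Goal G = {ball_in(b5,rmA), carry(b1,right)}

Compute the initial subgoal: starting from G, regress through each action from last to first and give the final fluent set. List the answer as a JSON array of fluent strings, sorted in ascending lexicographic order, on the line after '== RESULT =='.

Work backward from the goal:
  through step 3 (pick(b1,rmC,right)): drop {carry(b1,right)}, keep {ball_in(b5,rmA)}, require {ball_in(b1,rmC), free(right), robot_in(rmC)}
    → {ball_in(b1,rmC), ball_in(b5,rmA), free(right), robot_in(rmC)}
  through step 2 (drop(b2,rmC,right)): drop {free(right)}, keep {ball_in(b1,rmC), ball_in(b5,rmA), robot_in(rmC)}, require {carry(b2,right), robot_in(rmC)}
    → {ball_in(b1,rmC), ball_in(b5,rmA), carry(b2,right), robot_in(rmC)}
  through step 1 (pick(b2,rmC,right)): drop {carry(b2,right)}, keep {ball_in(b1,rmC), ball_in(b5,rmA), robot_in(rmC)}, require {ball_in(b2,rmC), free(right), robot_in(rmC)}
    → {ball_in(b1,rmC), ball_in(b2,rmC), ball_in(b5,rmA), free(right), robot_in(rmC)}

== RESULT ==
["ball_in(b1,rmC)", "ball_in(b2,rmC)", "ball_in(b5,rmA)", "free(right)", "robot_in(rmC)"]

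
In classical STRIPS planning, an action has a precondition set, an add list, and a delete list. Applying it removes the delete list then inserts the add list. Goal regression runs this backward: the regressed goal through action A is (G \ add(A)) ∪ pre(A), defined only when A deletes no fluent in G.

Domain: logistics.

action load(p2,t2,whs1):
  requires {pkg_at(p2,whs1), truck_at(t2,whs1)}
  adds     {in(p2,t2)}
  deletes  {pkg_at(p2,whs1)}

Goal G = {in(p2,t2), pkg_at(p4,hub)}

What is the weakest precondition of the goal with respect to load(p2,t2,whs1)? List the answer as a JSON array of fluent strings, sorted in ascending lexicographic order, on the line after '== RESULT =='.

Regress:
  G ∩ del = {}  (empty — regression defined)
  G \ add = {in(p2,t2), pkg_at(p4,hub)} \ {in(p2,t2)} = {pkg_at(p4,hub)}
  ∪ pre   = {pkg_at(p4,hub)} ∪ {pkg_at(p2,whs1), truck_at(t2,whs1)}
          = {pkg_at(p2,whs1), pkg_at(p4,hub), truck_at(t2,whs1)}

== RESULT ==
["pkg_at(p2,whs1)", "pkg_at(p4,hub)", "truck_at(t2,whs1)"]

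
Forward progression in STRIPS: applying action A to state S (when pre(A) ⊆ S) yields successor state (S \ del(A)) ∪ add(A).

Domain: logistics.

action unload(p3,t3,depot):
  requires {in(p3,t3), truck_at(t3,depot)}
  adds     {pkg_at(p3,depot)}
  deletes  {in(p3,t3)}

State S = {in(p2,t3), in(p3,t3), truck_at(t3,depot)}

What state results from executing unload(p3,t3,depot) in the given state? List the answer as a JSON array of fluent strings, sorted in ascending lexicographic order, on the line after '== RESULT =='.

Progress:
  pre ⊆ S: {in(p3,t3), truck_at(t3,depot)} ⊆ S  — applicable
  S \ del = {in(p2,t3), truck_at(t3,depot)}
  ∪ add   = {in(p2,t3), pkg_at(p3,depot), truck_at(t3,depot)}

== RESULT ==
["in(p2,t3)", "pkg_at(p3,depot)", "truck_at(t3,depot)"]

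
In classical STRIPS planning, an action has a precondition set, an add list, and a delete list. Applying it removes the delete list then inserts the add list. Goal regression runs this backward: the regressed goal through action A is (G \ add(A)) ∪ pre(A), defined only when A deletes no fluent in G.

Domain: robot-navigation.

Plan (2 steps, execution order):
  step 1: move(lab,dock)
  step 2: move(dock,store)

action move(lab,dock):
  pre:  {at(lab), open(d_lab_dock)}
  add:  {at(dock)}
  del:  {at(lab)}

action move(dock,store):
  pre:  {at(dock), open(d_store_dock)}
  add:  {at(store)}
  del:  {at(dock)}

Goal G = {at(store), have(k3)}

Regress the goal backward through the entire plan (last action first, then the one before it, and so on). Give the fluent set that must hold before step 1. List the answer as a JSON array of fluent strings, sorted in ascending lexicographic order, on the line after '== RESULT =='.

Regress step by step:
  through step 2 (move(dock,store)): drop {at(store)}, keep {have(k3)}, require {at(dock), open(d_store_dock)}
    → {at(dock), have(k3), open(d_store_dock)}
  through step 1 (move(lab,dock)): drop {at(dock)}, keep {have(k3), open(d_store_dock)}, require {at(lab), open(d_lab_dock)}
    → {at(lab), have(k3), open(d_lab_dock), open(d_store_dock)}

== RESULT ==
["at(lab)", "have(k3)", "open(d_lab_dock)", "open(d_store_dock)"]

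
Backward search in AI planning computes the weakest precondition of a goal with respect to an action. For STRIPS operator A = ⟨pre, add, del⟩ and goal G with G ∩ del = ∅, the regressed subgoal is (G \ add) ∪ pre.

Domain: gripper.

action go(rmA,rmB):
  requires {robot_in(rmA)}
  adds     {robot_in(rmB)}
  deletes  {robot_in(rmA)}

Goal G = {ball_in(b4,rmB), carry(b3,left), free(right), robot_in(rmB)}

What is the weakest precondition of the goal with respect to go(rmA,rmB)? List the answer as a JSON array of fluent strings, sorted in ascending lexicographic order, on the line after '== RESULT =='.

Regress:
  G ∩ del = {}  (empty — regression defined)
  G \ add = {ball_in(b4,rmB), carry(b3,left), free(right), robot_in(rmB)} \ {robot_in(rmB)} = {ball_in(b4,rmB), carry(b3,left), free(right)}
  ∪ pre   = {ball_in(b4,rmB), carry(b3,left), free(right)} ∪ {robot_in(rmA)}
          = {ball_in(b4,rmB), carry(b3,left), free(right), robot_in(rmA)}

== RESULT ==
["ball_in(b4,rmB)", "carry(b3,left)", "free(right)", "robot_in(rmA)"]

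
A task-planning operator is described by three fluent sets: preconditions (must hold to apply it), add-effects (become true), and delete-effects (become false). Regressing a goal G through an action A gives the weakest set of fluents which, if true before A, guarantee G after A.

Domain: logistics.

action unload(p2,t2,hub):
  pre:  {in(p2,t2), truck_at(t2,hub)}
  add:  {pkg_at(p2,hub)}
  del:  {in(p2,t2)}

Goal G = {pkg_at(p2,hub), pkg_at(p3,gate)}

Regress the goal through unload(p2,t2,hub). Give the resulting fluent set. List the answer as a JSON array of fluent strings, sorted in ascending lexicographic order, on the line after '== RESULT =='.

Compute (G \ add) ∪ pre:
  G ∩ del = {}  (empty — regression defined)
  G \ add = {pkg_at(p2,hub), pkg_at(p3,gate)} \ {pkg_at(p2,hub)} = {pkg_at(p3,gate)}
  ∪ pre   = {pkg_at(p3,gate)} ∪ {in(p2,t2), truck_at(t2,hub)}
          = {in(p2,t2), pkg_at(p3,gate), truck_at(t2,hub)}

== RESULT ==
["in(p2,t2)", "pkg_at(p3,gate)", "truck_at(t2,hub)"]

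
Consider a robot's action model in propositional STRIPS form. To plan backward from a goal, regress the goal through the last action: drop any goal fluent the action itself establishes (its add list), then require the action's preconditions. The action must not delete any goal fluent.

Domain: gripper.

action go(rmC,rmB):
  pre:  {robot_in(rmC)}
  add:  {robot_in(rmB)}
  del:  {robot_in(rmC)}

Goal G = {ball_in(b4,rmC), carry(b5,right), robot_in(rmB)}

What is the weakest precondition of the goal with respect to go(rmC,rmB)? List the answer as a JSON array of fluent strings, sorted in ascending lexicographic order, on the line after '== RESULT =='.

Compute (G \ add) ∪ pre:
  G ∩ del = {}  (empty — regression defined)
  G \ add = {ball_in(b4,rmC), carry(b5,right), robot_in(rmB)} \ {robot_in(rmB)} = {ball_in(b4,rmC), carry(b5,right)}
  ∪ pre   = {ball_in(b4,rmC), carry(b5,right)} ∪ {robot_in(rmC)}
          = {ball_in(b4,rmC), carry(b5,right), robot_in(rmC)}

== RESULT ==
["ball_in(b4,rmC)", "carry(b5,right)", "robot_in(rmC)"]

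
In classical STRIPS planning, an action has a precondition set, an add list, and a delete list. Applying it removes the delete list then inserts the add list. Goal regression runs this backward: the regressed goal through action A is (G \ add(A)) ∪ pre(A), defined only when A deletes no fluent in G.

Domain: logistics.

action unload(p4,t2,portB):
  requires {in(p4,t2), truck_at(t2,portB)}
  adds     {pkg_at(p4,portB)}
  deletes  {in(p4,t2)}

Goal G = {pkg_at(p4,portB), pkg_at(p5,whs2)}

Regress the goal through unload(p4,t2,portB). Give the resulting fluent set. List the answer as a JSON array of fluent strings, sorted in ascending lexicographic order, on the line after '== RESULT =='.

Compute (G \ add) ∪ pre:
  G ∩ del = {}  (empty — regression defined)
  G \ add = {pkg_at(p4,portB), pkg_at(p5,whs2)} \ {pkg_at(p4,portB)} = {pkg_at(p5,whs2)}
  ∪ pre   = {pkg_at(p5,whs2)} ∪ {in(p4,t2), truck_at(t2,portB)}
          = {in(p4,t2), pkg_at(p5,whs2), truck_at(t2,portB)}

== RESULT ==
["in(p4,t2)", "pkg_at(p5,whs2)", "truck_at(t2,portB)"]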